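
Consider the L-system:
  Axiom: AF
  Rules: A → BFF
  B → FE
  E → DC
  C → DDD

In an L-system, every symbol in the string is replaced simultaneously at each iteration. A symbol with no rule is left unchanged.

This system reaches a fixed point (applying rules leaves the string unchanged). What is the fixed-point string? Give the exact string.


Answer: FDDDDFFF

Derivation:
Step 0: AF
Step 1: BFFF
Step 2: FEFFF
Step 3: FDCFFF
Step 4: FDDDDFFF
Step 5: FDDDDFFF  (unchanged — fixed point at step 4)


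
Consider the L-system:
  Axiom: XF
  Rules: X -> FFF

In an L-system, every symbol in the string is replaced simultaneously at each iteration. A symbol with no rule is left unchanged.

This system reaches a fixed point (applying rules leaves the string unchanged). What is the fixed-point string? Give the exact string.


Answer: FFFF

Derivation:
Step 0: XF
Step 1: FFFF
Step 2: FFFF  (unchanged — fixed point at step 1)


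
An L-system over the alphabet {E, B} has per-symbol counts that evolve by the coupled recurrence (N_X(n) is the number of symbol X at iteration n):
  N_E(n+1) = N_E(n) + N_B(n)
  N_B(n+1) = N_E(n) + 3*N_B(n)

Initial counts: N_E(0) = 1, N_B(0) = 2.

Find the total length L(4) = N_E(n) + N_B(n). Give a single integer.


Answer: 396

Derivation:
Step 0: N_E=1, N_B=2, L=3
Step 1: N_E=3, N_B=7, L=10
Step 2: N_E=10, N_B=24, L=34
Step 3: N_E=34, N_B=82, L=116
Step 4: N_E=116, N_B=280, L=396


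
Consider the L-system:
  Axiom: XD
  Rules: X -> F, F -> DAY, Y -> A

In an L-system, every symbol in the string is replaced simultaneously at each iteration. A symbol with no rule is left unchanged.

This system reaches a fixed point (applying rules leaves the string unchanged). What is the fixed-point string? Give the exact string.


Answer: DAAD

Derivation:
Step 0: XD
Step 1: FD
Step 2: DAYD
Step 3: DAAD
Step 4: DAAD  (unchanged — fixed point at step 3)


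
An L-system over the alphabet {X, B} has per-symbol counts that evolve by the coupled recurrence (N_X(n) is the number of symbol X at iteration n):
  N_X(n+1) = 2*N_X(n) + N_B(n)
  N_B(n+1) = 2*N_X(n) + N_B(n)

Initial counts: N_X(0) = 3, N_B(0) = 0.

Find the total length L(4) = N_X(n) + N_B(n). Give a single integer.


Answer: 324

Derivation:
Step 0: N_X=3, N_B=0, L=3
Step 1: N_X=6, N_B=6, L=12
Step 2: N_X=18, N_B=18, L=36
Step 3: N_X=54, N_B=54, L=108
Step 4: N_X=162, N_B=162, L=324


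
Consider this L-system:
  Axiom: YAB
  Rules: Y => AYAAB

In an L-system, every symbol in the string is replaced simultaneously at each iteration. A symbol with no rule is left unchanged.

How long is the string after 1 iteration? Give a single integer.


Step 0: length = 3
Step 1: length = 7

Answer: 7


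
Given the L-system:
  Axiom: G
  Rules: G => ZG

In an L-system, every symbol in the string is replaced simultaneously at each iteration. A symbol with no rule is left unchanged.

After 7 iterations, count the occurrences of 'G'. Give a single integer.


Answer: 1

Derivation:
Step 0: G  (1 'G')
Step 1: ZG  (1 'G')
Step 2: ZZG  (1 'G')
Step 3: ZZZG  (1 'G')
Step 4: ZZZZG  (1 'G')
Step 5: ZZZZZG  (1 'G')
Step 6: ZZZZZZG  (1 'G')
Step 7: ZZZZZZZG  (1 'G')


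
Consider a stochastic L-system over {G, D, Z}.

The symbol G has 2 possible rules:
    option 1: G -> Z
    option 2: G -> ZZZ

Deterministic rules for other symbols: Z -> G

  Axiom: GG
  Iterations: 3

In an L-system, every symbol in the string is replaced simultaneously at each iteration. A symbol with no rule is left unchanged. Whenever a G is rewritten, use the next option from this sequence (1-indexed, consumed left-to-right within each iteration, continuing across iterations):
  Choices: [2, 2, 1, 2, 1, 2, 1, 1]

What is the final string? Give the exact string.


Step 0: GG
Step 1: ZZZZZZ  (used choices [2, 2])
Step 2: GGGGGG  (used choices [])
Step 3: ZZZZZZZZZZ  (used choices [1, 2, 1, 2, 1, 1])

Answer: ZZZZZZZZZZ


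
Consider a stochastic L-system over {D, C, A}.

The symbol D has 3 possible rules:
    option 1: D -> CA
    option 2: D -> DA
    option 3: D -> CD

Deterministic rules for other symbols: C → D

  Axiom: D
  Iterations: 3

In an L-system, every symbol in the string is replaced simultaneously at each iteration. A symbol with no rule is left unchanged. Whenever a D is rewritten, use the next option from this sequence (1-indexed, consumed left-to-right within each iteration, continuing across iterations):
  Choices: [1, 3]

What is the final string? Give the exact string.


Answer: CDA

Derivation:
Step 0: D
Step 1: CA  (used choices [1])
Step 2: DA  (used choices [])
Step 3: CDA  (used choices [3])


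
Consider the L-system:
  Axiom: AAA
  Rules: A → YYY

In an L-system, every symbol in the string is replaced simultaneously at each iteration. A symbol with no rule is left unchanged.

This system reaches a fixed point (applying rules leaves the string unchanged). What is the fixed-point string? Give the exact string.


Answer: YYYYYYYYY

Derivation:
Step 0: AAA
Step 1: YYYYYYYYY
Step 2: YYYYYYYYY  (unchanged — fixed point at step 1)


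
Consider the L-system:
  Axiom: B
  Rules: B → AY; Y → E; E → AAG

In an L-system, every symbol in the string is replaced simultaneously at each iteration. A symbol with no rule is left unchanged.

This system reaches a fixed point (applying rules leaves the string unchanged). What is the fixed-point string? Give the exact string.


Step 0: B
Step 1: AY
Step 2: AE
Step 3: AAAG
Step 4: AAAG  (unchanged — fixed point at step 3)

Answer: AAAG


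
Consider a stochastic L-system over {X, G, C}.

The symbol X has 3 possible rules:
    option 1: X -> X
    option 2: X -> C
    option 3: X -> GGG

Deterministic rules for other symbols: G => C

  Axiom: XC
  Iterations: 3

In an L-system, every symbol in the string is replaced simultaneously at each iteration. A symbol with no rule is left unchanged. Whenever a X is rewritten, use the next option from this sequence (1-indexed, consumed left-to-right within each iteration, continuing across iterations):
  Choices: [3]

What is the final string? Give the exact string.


Step 0: XC
Step 1: GGGC  (used choices [3])
Step 2: CCCC  (used choices [])
Step 3: CCCC  (used choices [])

Answer: CCCC


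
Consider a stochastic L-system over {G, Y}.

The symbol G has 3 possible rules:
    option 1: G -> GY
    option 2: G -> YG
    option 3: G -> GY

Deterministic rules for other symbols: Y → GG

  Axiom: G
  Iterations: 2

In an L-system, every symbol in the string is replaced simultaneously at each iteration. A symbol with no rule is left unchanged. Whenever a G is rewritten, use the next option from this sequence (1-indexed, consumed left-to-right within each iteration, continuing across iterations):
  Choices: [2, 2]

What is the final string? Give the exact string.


Step 0: G
Step 1: YG  (used choices [2])
Step 2: GGYG  (used choices [2])

Answer: GGYG


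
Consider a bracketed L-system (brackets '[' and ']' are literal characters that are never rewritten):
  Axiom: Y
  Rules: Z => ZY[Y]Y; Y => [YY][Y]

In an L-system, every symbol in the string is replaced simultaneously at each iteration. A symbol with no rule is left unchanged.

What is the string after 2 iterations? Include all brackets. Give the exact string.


Step 0: Y
Step 1: [YY][Y]
Step 2: [[YY][Y][YY][Y]][[YY][Y]]

Answer: [[YY][Y][YY][Y]][[YY][Y]]


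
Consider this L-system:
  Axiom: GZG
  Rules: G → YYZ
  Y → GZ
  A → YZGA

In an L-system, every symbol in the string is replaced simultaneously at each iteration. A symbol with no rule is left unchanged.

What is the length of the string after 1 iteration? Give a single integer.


Step 0: length = 3
Step 1: length = 7

Answer: 7


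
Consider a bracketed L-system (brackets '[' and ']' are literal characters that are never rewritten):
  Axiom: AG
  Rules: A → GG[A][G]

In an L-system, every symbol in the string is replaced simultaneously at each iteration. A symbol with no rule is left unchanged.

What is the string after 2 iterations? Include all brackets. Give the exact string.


Answer: GG[GG[A][G]][G]G

Derivation:
Step 0: AG
Step 1: GG[A][G]G
Step 2: GG[GG[A][G]][G]G


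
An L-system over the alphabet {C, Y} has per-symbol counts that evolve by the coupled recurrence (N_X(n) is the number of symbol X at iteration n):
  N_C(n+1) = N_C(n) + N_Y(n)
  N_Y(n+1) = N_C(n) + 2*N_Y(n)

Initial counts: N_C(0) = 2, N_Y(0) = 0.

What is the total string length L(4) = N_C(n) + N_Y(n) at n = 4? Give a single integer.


Step 0: N_C=2, N_Y=0, L=2
Step 1: N_C=2, N_Y=2, L=4
Step 2: N_C=4, N_Y=6, L=10
Step 3: N_C=10, N_Y=16, L=26
Step 4: N_C=26, N_Y=42, L=68

Answer: 68


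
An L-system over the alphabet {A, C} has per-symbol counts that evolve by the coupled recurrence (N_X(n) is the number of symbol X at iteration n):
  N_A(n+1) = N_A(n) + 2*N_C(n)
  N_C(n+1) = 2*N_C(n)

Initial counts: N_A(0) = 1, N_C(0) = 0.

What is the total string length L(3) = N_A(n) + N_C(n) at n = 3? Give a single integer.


Answer: 1

Derivation:
Step 0: N_A=1, N_C=0, L=1
Step 1: N_A=1, N_C=0, L=1
Step 2: N_A=1, N_C=0, L=1
Step 3: N_A=1, N_C=0, L=1


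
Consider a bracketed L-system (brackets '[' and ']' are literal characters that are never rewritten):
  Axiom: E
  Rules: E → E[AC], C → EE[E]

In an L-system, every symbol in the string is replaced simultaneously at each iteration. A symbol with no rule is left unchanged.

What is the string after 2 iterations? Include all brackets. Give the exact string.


Step 0: E
Step 1: E[AC]
Step 2: E[AC][AEE[E]]

Answer: E[AC][AEE[E]]


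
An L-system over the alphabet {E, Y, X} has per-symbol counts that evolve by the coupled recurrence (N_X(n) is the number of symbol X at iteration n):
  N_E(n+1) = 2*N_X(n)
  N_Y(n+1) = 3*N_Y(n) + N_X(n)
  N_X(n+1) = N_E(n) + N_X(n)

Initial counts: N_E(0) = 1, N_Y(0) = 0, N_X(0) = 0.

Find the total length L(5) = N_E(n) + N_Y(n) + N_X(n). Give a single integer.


Step 0: N_E=1, N_Y=0, N_X=0, L=1
Step 1: N_E=0, N_Y=0, N_X=1, L=1
Step 2: N_E=2, N_Y=1, N_X=1, L=4
Step 3: N_E=2, N_Y=4, N_X=3, L=9
Step 4: N_E=6, N_Y=15, N_X=5, L=26
Step 5: N_E=10, N_Y=50, N_X=11, L=71

Answer: 71


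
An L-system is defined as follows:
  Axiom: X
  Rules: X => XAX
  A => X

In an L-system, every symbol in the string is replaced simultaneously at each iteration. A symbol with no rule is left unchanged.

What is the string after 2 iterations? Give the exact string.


Answer: XAXXXAX

Derivation:
Step 0: X
Step 1: XAX
Step 2: XAXXXAX


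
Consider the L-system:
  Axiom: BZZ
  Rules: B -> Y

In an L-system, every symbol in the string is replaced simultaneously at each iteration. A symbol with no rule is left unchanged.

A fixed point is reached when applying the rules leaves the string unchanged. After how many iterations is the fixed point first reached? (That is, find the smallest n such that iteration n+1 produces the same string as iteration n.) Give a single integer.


Answer: 1

Derivation:
Step 0: BZZ
Step 1: YZZ
Step 2: YZZ  (unchanged — fixed point at step 1)


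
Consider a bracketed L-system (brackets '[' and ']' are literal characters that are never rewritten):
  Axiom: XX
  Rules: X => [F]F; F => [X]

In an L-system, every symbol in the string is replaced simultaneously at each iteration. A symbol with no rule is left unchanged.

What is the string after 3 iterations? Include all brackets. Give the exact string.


Answer: [[[F]F]][[F]F][[[F]F]][[F]F]

Derivation:
Step 0: XX
Step 1: [F]F[F]F
Step 2: [[X]][X][[X]][X]
Step 3: [[[F]F]][[F]F][[[F]F]][[F]F]


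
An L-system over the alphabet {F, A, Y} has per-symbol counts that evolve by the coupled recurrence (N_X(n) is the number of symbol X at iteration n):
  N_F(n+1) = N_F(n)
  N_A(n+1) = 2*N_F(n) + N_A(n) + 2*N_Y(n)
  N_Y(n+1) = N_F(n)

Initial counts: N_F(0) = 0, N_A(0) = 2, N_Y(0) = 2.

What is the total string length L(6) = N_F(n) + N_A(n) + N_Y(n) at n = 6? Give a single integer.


Step 0: N_F=0, N_A=2, N_Y=2, L=4
Step 1: N_F=0, N_A=6, N_Y=0, L=6
Step 2: N_F=0, N_A=6, N_Y=0, L=6
Step 3: N_F=0, N_A=6, N_Y=0, L=6
Step 4: N_F=0, N_A=6, N_Y=0, L=6
Step 5: N_F=0, N_A=6, N_Y=0, L=6
Step 6: N_F=0, N_A=6, N_Y=0, L=6

Answer: 6


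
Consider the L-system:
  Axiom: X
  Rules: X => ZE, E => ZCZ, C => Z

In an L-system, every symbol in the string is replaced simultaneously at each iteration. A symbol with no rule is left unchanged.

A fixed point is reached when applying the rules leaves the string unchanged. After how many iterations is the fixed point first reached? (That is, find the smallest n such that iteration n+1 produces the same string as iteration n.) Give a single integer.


Answer: 3

Derivation:
Step 0: X
Step 1: ZE
Step 2: ZZCZ
Step 3: ZZZZ
Step 4: ZZZZ  (unchanged — fixed point at step 3)


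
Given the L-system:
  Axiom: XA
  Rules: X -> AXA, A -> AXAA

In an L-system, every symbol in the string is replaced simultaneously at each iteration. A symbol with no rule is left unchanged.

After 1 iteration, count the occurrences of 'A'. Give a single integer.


Step 0: XA  (1 'A')
Step 1: AXAAXAA  (5 'A')

Answer: 5


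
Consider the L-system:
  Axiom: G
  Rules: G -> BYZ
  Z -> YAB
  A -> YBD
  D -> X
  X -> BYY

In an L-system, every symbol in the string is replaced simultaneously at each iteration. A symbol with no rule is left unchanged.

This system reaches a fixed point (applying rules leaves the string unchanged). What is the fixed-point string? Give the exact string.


Answer: BYYYBBYYB

Derivation:
Step 0: G
Step 1: BYZ
Step 2: BYYAB
Step 3: BYYYBDB
Step 4: BYYYBXB
Step 5: BYYYBBYYB
Step 6: BYYYBBYYB  (unchanged — fixed point at step 5)


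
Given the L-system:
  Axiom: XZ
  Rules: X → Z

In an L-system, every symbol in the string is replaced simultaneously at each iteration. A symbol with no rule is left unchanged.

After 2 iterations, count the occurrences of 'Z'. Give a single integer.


Answer: 2

Derivation:
Step 0: XZ  (1 'Z')
Step 1: ZZ  (2 'Z')
Step 2: ZZ  (2 'Z')


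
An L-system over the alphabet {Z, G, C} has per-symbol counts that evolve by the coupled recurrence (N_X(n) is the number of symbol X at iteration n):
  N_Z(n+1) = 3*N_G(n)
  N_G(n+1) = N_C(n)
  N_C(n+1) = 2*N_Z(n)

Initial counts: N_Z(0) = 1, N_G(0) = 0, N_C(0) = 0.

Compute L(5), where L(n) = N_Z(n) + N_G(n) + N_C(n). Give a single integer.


Answer: 12

Derivation:
Step 0: N_Z=1, N_G=0, N_C=0, L=1
Step 1: N_Z=0, N_G=0, N_C=2, L=2
Step 2: N_Z=0, N_G=2, N_C=0, L=2
Step 3: N_Z=6, N_G=0, N_C=0, L=6
Step 4: N_Z=0, N_G=0, N_C=12, L=12
Step 5: N_Z=0, N_G=12, N_C=0, L=12


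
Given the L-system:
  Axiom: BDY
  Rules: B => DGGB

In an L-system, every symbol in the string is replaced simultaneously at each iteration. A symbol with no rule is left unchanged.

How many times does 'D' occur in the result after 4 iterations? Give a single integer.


Answer: 5

Derivation:
Step 0: BDY  (1 'D')
Step 1: DGGBDY  (2 'D')
Step 2: DGGDGGBDY  (3 'D')
Step 3: DGGDGGDGGBDY  (4 'D')
Step 4: DGGDGGDGGDGGBDY  (5 'D')


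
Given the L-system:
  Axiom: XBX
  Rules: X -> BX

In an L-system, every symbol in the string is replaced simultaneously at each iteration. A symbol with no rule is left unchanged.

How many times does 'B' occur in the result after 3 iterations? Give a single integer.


Step 0: XBX  (1 'B')
Step 1: BXBBX  (3 'B')
Step 2: BBXBBBX  (5 'B')
Step 3: BBBXBBBBX  (7 'B')

Answer: 7


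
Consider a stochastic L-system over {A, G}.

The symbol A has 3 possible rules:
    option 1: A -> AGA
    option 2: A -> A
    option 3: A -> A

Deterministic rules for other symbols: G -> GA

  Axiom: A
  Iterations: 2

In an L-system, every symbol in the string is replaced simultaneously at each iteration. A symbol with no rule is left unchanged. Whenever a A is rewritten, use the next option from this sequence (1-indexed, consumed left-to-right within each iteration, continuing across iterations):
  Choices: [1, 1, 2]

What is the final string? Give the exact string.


Answer: AGAGAA

Derivation:
Step 0: A
Step 1: AGA  (used choices [1])
Step 2: AGAGAA  (used choices [1, 2])


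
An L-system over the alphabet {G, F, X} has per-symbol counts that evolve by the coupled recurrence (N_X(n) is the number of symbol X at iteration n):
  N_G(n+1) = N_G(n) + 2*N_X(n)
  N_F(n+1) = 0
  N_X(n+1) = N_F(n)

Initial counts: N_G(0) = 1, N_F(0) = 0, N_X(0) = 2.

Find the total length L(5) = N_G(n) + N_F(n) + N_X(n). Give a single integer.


Step 0: N_G=1, N_F=0, N_X=2, L=3
Step 1: N_G=5, N_F=0, N_X=0, L=5
Step 2: N_G=5, N_F=0, N_X=0, L=5
Step 3: N_G=5, N_F=0, N_X=0, L=5
Step 4: N_G=5, N_F=0, N_X=0, L=5
Step 5: N_G=5, N_F=0, N_X=0, L=5

Answer: 5


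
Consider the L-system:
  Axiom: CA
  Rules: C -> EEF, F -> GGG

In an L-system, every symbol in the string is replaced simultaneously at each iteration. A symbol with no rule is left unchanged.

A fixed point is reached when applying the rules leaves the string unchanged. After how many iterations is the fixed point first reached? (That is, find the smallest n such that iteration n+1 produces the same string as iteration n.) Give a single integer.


Answer: 2

Derivation:
Step 0: CA
Step 1: EEFA
Step 2: EEGGGA
Step 3: EEGGGA  (unchanged — fixed point at step 2)


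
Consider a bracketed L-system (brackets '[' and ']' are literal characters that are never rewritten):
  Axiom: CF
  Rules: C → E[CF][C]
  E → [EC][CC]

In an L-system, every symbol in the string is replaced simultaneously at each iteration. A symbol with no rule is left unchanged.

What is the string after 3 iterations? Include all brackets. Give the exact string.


Step 0: CF
Step 1: E[CF][C]F
Step 2: [EC][CC][E[CF][C]F][E[CF][C]]F
Step 3: [[EC][CC]E[CF][C]][E[CF][C]E[CF][C]][[EC][CC][E[CF][C]F][E[CF][C]]F][[EC][CC][E[CF][C]F][E[CF][C]]]F

Answer: [[EC][CC]E[CF][C]][E[CF][C]E[CF][C]][[EC][CC][E[CF][C]F][E[CF][C]]F][[EC][CC][E[CF][C]F][E[CF][C]]]F


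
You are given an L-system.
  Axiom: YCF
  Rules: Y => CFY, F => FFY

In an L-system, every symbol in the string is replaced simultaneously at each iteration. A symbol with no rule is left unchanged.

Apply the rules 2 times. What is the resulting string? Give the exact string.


Answer: CFFYCFYCFFYFFYCFY

Derivation:
Step 0: YCF
Step 1: CFYCFFY
Step 2: CFFYCFYCFFYFFYCFY


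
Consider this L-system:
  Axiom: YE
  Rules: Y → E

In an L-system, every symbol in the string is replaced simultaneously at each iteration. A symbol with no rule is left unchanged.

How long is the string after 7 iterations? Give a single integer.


Answer: 2

Derivation:
Step 0: length = 2
Step 1: length = 2
Step 2: length = 2
Step 3: length = 2
Step 4: length = 2
Step 5: length = 2
Step 6: length = 2
Step 7: length = 2


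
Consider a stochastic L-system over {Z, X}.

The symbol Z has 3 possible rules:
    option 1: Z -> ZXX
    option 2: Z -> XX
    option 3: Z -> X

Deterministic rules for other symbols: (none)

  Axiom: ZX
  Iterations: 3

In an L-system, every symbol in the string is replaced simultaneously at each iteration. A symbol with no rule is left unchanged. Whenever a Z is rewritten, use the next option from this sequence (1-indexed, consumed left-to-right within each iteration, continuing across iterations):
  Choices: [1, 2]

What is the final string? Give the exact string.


Step 0: ZX
Step 1: ZXXX  (used choices [1])
Step 2: XXXXX  (used choices [2])
Step 3: XXXXX  (used choices [])

Answer: XXXXX


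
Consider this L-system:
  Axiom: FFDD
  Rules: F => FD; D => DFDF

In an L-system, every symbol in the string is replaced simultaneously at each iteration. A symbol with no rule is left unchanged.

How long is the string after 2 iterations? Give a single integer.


Step 0: length = 4
Step 1: length = 12
Step 2: length = 36

Answer: 36


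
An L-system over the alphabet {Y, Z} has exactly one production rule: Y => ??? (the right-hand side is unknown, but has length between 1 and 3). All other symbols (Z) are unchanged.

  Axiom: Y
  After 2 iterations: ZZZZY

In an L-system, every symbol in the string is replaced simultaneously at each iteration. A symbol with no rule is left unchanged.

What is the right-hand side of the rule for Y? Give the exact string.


Answer: ZZY

Derivation:
Trying Y => ZZY:
  Step 0: Y
  Step 1: ZZY
  Step 2: ZZZZY
Matches the given result.


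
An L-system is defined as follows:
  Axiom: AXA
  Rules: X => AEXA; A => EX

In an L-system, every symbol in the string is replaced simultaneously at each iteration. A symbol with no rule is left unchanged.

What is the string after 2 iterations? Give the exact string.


Answer: EAEXAEXEAEXAEXEAEXA

Derivation:
Step 0: AXA
Step 1: EXAEXAEX
Step 2: EAEXAEXEAEXAEXEAEXA


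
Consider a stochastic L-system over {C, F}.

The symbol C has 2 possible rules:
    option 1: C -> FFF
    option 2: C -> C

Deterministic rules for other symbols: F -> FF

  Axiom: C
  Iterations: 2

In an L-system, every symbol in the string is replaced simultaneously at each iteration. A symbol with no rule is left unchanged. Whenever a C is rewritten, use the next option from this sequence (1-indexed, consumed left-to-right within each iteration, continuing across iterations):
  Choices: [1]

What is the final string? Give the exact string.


Step 0: C
Step 1: FFF  (used choices [1])
Step 2: FFFFFF  (used choices [])

Answer: FFFFFF


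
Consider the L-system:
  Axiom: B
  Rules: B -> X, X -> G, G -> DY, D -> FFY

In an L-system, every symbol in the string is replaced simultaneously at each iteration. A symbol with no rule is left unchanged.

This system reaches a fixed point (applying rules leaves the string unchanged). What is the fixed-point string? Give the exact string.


Answer: FFYY

Derivation:
Step 0: B
Step 1: X
Step 2: G
Step 3: DY
Step 4: FFYY
Step 5: FFYY  (unchanged — fixed point at step 4)


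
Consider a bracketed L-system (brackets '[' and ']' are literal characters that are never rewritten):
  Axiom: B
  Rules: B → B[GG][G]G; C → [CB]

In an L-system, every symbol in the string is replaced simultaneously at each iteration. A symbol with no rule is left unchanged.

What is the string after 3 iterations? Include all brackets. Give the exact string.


Answer: B[GG][G]G[GG][G]G[GG][G]G

Derivation:
Step 0: B
Step 1: B[GG][G]G
Step 2: B[GG][G]G[GG][G]G
Step 3: B[GG][G]G[GG][G]G[GG][G]G


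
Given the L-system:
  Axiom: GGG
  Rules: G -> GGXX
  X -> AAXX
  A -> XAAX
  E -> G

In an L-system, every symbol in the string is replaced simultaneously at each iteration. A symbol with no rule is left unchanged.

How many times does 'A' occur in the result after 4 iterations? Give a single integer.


Step 0: GGG  (0 'A')
Step 1: GGXXGGXXGGXX  (0 'A')
Step 2: GGXXGGXXAAXXAAXXGGXXGGXXAAXXAAXXGGXXGGXXAAXXAAXX  (12 'A')
Step 3: GGXXGGXXAAXXAAXXGGXXGGXXAAXXAAXXXAAXXAAXAAXXAAXXXAAXXAAXAAXXAAXXGGXXGGXXAAXXAAXXGGXXGGXXAAXXAAXXXAAXXAAXAAXXAAXXXAAXXAAXAAXXAAXXGGXXGGXXAAXXAAXXGGXXGGXXAAXXAAXXXAAXXAAXAAXXAAXXXAAXXAAXAAXXAAXX  (72 'A')
Step 4: GGXXGGXXAAXXAAXXGGXXGGXXAAXXAAXXXAAXXAAXAAXXAAXXXAAXXAAXAAXXAAXXGGXXGGXXAAXXAAXXGGXXGGXXAAXXAAXXXAAXXAAXAAXXAAXXXAAXXAAXAAXXAAXXAAXXXAAXXAAXAAXXAAXXXAAXXAAXAAXXXAAXXAAXAAXXAAXXXAAXXAAXAAXXAAXXAAXXXAAXXAAXAAXXAAXXXAAXXAAXAAXXXAAXXAAXAAXXAAXXXAAXXAAXAAXXAAXXGGXXGGXXAAXXAAXXGGXXGGXXAAXXAAXXXAAXXAAXAAXXAAXXXAAXXAAXAAXXAAXXGGXXGGXXAAXXAAXXGGXXGGXXAAXXAAXXXAAXXAAXAAXXAAXXXAAXXAAXAAXXAAXXAAXXXAAXXAAXAAXXAAXXXAAXXAAXAAXXXAAXXAAXAAXXAAXXXAAXXAAXAAXXAAXXAAXXXAAXXAAXAAXXAAXXXAAXXAAXAAXXXAAXXAAXAAXXAAXXXAAXXAAXAAXXAAXXGGXXGGXXAAXXAAXXGGXXGGXXAAXXAAXXXAAXXAAXAAXXAAXXXAAXXAAXAAXXAAXXGGXXGGXXAAXXAAXXGGXXGGXXAAXXAAXXXAAXXAAXAAXXAAXXXAAXXAAXAAXXAAXXAAXXXAAXXAAXAAXXAAXXXAAXXAAXAAXXXAAXXAAXAAXXAAXXXAAXXAAXAAXXAAXXAAXXXAAXXAAXAAXXAAXXXAAXXAAXAAXXXAAXXAAXAAXXAAXXXAAXXAAXAAXXAAXX  (336 'A')

Answer: 336


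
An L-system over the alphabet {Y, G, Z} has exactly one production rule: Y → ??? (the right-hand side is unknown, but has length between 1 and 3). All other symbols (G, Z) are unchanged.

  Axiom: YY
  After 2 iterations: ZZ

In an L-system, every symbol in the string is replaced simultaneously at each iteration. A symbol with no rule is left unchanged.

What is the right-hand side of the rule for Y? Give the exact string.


Trying Y → Z:
  Step 0: YY
  Step 1: ZZ
  Step 2: ZZ
Matches the given result.

Answer: Z


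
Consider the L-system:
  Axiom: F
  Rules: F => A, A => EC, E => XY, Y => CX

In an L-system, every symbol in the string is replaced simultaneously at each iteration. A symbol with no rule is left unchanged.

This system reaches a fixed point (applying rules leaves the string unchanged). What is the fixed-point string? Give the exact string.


Answer: XCXC

Derivation:
Step 0: F
Step 1: A
Step 2: EC
Step 3: XYC
Step 4: XCXC
Step 5: XCXC  (unchanged — fixed point at step 4)


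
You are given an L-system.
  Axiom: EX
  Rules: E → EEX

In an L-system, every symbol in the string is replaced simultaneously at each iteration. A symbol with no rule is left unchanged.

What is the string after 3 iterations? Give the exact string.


Answer: EEXEEXXEEXEEXXXX

Derivation:
Step 0: EX
Step 1: EEXX
Step 2: EEXEEXXX
Step 3: EEXEEXXEEXEEXXXX


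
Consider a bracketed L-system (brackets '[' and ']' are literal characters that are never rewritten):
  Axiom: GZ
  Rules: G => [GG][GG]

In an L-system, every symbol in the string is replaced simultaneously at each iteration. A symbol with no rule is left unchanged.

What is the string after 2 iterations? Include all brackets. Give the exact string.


Step 0: GZ
Step 1: [GG][GG]Z
Step 2: [[GG][GG][GG][GG]][[GG][GG][GG][GG]]Z

Answer: [[GG][GG][GG][GG]][[GG][GG][GG][GG]]Z


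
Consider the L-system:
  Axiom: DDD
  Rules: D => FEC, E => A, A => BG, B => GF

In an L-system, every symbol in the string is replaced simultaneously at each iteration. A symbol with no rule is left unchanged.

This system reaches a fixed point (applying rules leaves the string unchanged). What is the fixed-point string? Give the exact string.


Answer: FGFGCFGFGCFGFGC

Derivation:
Step 0: DDD
Step 1: FECFECFEC
Step 2: FACFACFAC
Step 3: FBGCFBGCFBGC
Step 4: FGFGCFGFGCFGFGC
Step 5: FGFGCFGFGCFGFGC  (unchanged — fixed point at step 4)


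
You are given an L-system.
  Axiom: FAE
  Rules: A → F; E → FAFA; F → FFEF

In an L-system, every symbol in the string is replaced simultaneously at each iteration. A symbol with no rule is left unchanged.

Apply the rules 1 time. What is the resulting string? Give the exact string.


Answer: FFEFFFAFA

Derivation:
Step 0: FAE
Step 1: FFEFFFAFA


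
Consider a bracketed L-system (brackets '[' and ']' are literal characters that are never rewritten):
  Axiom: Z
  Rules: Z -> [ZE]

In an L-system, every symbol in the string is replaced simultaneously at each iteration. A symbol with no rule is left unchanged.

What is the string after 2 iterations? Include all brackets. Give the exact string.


Step 0: Z
Step 1: [ZE]
Step 2: [[ZE]E]

Answer: [[ZE]E]


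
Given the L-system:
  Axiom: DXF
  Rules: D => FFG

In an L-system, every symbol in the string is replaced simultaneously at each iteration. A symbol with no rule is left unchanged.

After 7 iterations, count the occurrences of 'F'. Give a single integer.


Step 0: DXF  (1 'F')
Step 1: FFGXF  (3 'F')
Step 2: FFGXF  (3 'F')
Step 3: FFGXF  (3 'F')
Step 4: FFGXF  (3 'F')
Step 5: FFGXF  (3 'F')
Step 6: FFGXF  (3 'F')
Step 7: FFGXF  (3 'F')

Answer: 3


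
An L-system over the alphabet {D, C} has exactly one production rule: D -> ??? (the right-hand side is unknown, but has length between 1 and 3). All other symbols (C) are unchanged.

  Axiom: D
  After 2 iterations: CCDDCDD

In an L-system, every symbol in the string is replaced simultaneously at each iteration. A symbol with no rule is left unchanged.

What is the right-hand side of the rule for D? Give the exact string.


Trying D -> CDD:
  Step 0: D
  Step 1: CDD
  Step 2: CCDDCDD
Matches the given result.

Answer: CDD


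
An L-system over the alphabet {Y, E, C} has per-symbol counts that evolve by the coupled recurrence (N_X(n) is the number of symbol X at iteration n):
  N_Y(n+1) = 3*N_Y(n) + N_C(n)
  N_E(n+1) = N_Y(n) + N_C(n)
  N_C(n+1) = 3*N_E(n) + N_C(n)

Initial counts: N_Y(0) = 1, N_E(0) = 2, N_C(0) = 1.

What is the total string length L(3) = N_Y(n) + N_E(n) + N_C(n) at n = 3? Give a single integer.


Step 0: N_Y=1, N_E=2, N_C=1, L=4
Step 1: N_Y=4, N_E=2, N_C=7, L=13
Step 2: N_Y=19, N_E=11, N_C=13, L=43
Step 3: N_Y=70, N_E=32, N_C=46, L=148

Answer: 148


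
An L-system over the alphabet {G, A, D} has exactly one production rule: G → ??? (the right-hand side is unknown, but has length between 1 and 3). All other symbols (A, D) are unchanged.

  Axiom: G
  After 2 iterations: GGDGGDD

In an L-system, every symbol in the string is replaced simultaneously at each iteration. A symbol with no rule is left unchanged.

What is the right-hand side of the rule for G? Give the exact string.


Trying G → GGD:
  Step 0: G
  Step 1: GGD
  Step 2: GGDGGDD
Matches the given result.

Answer: GGD


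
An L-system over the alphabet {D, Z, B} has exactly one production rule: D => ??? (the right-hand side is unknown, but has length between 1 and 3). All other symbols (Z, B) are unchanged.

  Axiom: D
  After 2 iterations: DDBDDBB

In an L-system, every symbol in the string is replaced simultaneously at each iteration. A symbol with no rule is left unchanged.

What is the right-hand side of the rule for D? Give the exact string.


Trying D => DDB:
  Step 0: D
  Step 1: DDB
  Step 2: DDBDDBB
Matches the given result.

Answer: DDB


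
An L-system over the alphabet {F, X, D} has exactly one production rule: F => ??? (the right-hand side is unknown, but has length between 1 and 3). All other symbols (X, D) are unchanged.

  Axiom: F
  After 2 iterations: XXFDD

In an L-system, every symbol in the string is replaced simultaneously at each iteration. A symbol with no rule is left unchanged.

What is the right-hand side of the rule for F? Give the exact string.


Trying F => XFD:
  Step 0: F
  Step 1: XFD
  Step 2: XXFDD
Matches the given result.

Answer: XFD


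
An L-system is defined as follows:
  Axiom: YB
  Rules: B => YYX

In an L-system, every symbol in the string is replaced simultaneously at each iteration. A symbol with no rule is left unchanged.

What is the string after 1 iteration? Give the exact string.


Step 0: YB
Step 1: YYYX

Answer: YYYX


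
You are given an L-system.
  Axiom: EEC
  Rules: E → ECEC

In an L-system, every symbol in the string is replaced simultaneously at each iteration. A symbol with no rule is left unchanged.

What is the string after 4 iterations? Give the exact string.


Step 0: EEC
Step 1: ECECECECC
Step 2: ECECCECECCECECCECECCC
Step 3: ECECCECECCCECECCECECCCECECCECECCCECECCECECCCC
Step 4: ECECCECECCCECECCECECCCCECECCECECCCECECCECECCCCECECCECECCCECECCECECCCCECECCECECCCECECCECECCCCC

Answer: ECECCECECCCECECCECECCCCECECCECECCCECECCECECCCCECECCECECCCECECCECECCCCECECCECECCCECECCECECCCCC


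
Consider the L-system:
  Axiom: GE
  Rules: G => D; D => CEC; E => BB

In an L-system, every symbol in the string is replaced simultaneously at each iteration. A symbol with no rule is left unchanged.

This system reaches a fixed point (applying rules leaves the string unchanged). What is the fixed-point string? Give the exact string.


Answer: CBBCBB

Derivation:
Step 0: GE
Step 1: DBB
Step 2: CECBB
Step 3: CBBCBB
Step 4: CBBCBB  (unchanged — fixed point at step 3)


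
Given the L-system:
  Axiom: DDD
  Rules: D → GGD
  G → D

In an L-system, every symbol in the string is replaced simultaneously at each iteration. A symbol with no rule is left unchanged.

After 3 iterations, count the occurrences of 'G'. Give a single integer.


Step 0: DDD  (0 'G')
Step 1: GGDGGDGGD  (6 'G')
Step 2: DDGGDDDGGDDDGGD  (6 'G')
Step 3: GGDGGDDDGGDGGDGGDDDGGDGGDGGDDDGGD  (18 'G')

Answer: 18


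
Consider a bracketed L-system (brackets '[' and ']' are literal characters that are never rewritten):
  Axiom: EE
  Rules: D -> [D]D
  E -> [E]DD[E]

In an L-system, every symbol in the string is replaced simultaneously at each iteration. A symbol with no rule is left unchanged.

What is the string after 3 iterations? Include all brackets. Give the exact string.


Step 0: EE
Step 1: [E]DD[E][E]DD[E]
Step 2: [[E]DD[E]][D]D[D]D[[E]DD[E]][[E]DD[E]][D]D[D]D[[E]DD[E]]
Step 3: [[[E]DD[E]][D]D[D]D[[E]DD[E]]][[D]D][D]D[[D]D][D]D[[[E]DD[E]][D]D[D]D[[E]DD[E]]][[[E]DD[E]][D]D[D]D[[E]DD[E]]][[D]D][D]D[[D]D][D]D[[[E]DD[E]][D]D[D]D[[E]DD[E]]]

Answer: [[[E]DD[E]][D]D[D]D[[E]DD[E]]][[D]D][D]D[[D]D][D]D[[[E]DD[E]][D]D[D]D[[E]DD[E]]][[[E]DD[E]][D]D[D]D[[E]DD[E]]][[D]D][D]D[[D]D][D]D[[[E]DD[E]][D]D[D]D[[E]DD[E]]]


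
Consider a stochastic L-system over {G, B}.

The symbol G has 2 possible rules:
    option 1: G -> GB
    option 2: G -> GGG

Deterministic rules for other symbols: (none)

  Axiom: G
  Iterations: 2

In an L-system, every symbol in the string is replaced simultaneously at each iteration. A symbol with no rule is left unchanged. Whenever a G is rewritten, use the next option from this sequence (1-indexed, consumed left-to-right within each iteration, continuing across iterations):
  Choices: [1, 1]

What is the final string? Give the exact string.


Answer: GBB

Derivation:
Step 0: G
Step 1: GB  (used choices [1])
Step 2: GBB  (used choices [1])


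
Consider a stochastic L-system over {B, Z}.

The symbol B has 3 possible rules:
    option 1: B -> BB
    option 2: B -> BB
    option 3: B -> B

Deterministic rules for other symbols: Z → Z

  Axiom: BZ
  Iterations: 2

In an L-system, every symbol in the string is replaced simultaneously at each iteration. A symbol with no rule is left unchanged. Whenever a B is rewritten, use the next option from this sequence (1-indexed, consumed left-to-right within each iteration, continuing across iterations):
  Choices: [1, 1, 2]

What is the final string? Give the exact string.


Step 0: BZ
Step 1: BBZ  (used choices [1])
Step 2: BBBBZ  (used choices [1, 2])

Answer: BBBBZ


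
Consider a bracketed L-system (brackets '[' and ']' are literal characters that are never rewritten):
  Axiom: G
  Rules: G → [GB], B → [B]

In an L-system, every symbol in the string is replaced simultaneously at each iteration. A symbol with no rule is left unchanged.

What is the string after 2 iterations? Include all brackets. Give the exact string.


Answer: [[GB][B]]

Derivation:
Step 0: G
Step 1: [GB]
Step 2: [[GB][B]]


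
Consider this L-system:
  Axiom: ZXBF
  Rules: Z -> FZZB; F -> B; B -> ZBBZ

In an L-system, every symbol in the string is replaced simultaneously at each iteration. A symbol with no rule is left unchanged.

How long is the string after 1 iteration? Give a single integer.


Answer: 10

Derivation:
Step 0: length = 4
Step 1: length = 10


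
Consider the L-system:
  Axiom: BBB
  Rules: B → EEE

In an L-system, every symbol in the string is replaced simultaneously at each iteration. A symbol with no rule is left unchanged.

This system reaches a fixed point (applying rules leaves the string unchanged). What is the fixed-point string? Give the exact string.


Answer: EEEEEEEEE

Derivation:
Step 0: BBB
Step 1: EEEEEEEEE
Step 2: EEEEEEEEE  (unchanged — fixed point at step 1)


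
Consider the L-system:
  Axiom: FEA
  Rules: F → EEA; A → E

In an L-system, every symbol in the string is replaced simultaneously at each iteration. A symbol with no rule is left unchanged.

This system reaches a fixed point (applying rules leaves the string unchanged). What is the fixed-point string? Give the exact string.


Answer: EEEEE

Derivation:
Step 0: FEA
Step 1: EEAEE
Step 2: EEEEE
Step 3: EEEEE  (unchanged — fixed point at step 2)


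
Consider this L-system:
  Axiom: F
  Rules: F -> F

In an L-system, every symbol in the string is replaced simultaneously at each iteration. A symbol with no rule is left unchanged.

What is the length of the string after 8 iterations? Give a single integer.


Step 0: length = 1
Step 1: length = 1
Step 2: length = 1
Step 3: length = 1
Step 4: length = 1
Step 5: length = 1
Step 6: length = 1
Step 7: length = 1
Step 8: length = 1

Answer: 1


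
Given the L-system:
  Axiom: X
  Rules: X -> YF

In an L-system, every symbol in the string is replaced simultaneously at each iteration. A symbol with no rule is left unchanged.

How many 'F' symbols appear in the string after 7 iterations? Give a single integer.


Step 0: X  (0 'F')
Step 1: YF  (1 'F')
Step 2: YF  (1 'F')
Step 3: YF  (1 'F')
Step 4: YF  (1 'F')
Step 5: YF  (1 'F')
Step 6: YF  (1 'F')
Step 7: YF  (1 'F')

Answer: 1


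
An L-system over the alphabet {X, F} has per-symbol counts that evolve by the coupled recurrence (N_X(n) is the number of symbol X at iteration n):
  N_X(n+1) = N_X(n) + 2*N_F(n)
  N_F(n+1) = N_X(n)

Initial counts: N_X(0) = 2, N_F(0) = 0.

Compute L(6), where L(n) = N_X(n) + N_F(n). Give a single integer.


Answer: 128

Derivation:
Step 0: N_X=2, N_F=0, L=2
Step 1: N_X=2, N_F=2, L=4
Step 2: N_X=6, N_F=2, L=8
Step 3: N_X=10, N_F=6, L=16
Step 4: N_X=22, N_F=10, L=32
Step 5: N_X=42, N_F=22, L=64
Step 6: N_X=86, N_F=42, L=128


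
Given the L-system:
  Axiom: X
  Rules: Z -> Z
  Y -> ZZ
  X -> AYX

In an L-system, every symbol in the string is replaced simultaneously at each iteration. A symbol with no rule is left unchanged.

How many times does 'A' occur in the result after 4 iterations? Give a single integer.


Step 0: X  (0 'A')
Step 1: AYX  (1 'A')
Step 2: AZZAYX  (2 'A')
Step 3: AZZAZZAYX  (3 'A')
Step 4: AZZAZZAZZAYX  (4 'A')

Answer: 4


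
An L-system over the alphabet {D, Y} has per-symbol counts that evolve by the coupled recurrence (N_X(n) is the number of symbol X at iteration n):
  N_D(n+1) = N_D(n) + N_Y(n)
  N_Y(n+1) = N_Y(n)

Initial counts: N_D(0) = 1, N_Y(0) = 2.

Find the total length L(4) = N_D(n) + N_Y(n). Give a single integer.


Step 0: N_D=1, N_Y=2, L=3
Step 1: N_D=3, N_Y=2, L=5
Step 2: N_D=5, N_Y=2, L=7
Step 3: N_D=7, N_Y=2, L=9
Step 4: N_D=9, N_Y=2, L=11

Answer: 11


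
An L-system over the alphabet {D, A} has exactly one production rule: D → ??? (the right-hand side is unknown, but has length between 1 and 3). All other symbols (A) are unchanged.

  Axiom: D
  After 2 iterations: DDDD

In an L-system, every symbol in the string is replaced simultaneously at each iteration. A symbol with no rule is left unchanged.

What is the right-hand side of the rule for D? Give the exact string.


Trying D → DD:
  Step 0: D
  Step 1: DD
  Step 2: DDDD
Matches the given result.

Answer: DD


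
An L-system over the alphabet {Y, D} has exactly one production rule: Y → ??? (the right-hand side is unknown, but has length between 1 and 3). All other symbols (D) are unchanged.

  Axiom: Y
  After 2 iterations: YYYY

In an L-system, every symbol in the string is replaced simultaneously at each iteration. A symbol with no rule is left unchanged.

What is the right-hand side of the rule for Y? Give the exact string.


Answer: YY

Derivation:
Trying Y → YY:
  Step 0: Y
  Step 1: YY
  Step 2: YYYY
Matches the given result.


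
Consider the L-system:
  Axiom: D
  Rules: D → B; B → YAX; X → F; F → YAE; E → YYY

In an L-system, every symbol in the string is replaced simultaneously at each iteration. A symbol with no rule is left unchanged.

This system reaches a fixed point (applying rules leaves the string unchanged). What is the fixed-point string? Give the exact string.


Answer: YAYAYYY

Derivation:
Step 0: D
Step 1: B
Step 2: YAX
Step 3: YAF
Step 4: YAYAE
Step 5: YAYAYYY
Step 6: YAYAYYY  (unchanged — fixed point at step 5)


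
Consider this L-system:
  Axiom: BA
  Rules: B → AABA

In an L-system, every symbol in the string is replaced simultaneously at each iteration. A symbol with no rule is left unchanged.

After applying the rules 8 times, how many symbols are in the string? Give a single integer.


Step 0: length = 2
Step 1: length = 5
Step 2: length = 8
Step 3: length = 11
Step 4: length = 14
Step 5: length = 17
Step 6: length = 20
Step 7: length = 23
Step 8: length = 26

Answer: 26
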